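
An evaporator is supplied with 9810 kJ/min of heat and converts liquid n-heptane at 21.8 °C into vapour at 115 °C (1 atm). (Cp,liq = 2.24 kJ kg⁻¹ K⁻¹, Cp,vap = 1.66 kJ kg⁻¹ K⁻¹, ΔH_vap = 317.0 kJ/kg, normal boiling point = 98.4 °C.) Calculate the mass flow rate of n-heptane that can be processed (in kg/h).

Δh = 2.24×(98.4−21.8) + 317.0 + 1.66×(115−98.4) = 516.14 kJ/kg
Q = 9810 kJ/min = 163.5 kJ/s = 588600 kJ/h
ṁ = Q/Δh = 588600 / 516.14 = 1140.4 kg/h

ṁ = 1140 kg/h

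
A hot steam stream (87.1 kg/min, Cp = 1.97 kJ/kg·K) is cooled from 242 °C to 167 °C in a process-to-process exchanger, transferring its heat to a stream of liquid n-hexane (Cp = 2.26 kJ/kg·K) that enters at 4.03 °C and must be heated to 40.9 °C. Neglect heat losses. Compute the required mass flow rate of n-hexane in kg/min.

ṁ_c = 154 kg/min

Heat released by hot stream: Q = 87.1 × 1.97 × (242 − 167) = 12869 kJ/min
Energy balance on cold side (adiabatic exchanger): Q = ṁ_c·Cp_c·(T_c,out − T_c,in)
ṁ_c = 12869 / [2.26 × (40.9 − 4.03)] = 154.44 kg/min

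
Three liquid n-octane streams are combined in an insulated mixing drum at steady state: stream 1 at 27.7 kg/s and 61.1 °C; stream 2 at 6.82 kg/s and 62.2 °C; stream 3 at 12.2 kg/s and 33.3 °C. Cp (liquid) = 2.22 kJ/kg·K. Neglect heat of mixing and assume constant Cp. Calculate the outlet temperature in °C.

T_out = 54.0 °C

Adiabatic, steady state ⇒ Σ ṁᵢCp,ᵢ(T_out − Tᵢ) = 0
T_out = Σ ṁᵢCp,ᵢTᵢ / Σ ṁᵢCp,ᵢ
      = 5600.9 / 103.72 = 54.001 °C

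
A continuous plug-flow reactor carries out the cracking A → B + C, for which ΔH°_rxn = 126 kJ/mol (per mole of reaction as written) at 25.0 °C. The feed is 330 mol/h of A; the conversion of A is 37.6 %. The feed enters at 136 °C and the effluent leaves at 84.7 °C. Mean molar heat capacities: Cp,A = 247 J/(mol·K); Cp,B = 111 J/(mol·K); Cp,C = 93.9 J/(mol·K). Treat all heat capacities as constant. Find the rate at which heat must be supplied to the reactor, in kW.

Q_in = 3.09 kW

Extent of reaction ξ = 0.376 × 330 = 124.08 mol/h
Reaction term: ξ·ΔH°_rxn = 124.08 × 126 = 15634 kJ/h
Sensible, feed 136→25 °C: -9047.6 kJ/h
Outlet flows (mol/h): A 205.92, B 124.08, C 124.08
Sensible, products 25→84.7 °C: 4554.3 kJ/h
Q = ΔH = 11141 kJ/h = 3.0947 kW
Heat supplied = 3.0947 kW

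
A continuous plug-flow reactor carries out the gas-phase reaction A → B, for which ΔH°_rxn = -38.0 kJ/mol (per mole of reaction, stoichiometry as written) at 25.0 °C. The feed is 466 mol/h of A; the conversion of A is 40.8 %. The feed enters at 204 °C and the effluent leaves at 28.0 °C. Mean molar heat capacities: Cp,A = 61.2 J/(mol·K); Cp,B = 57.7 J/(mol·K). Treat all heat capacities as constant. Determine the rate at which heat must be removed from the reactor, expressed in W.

Extent of reaction ξ = 0.408 × 466 = 190.13 mol/h
Reaction term: ξ·ΔH°_rxn = 190.13 × -38.0 = -7224.9 kJ/h
Sensible, feed 204→25 °C: -5104.9 kJ/h
Outlet flows (mol/h): A 275.87, B 190.13
Sensible, products 25→28.0 °C: 83.561 kJ/h
Q = ΔH = -12246 kJ/h = -3.4017 kW
Heat removed = 3401.7 W

Q_out = 3400 W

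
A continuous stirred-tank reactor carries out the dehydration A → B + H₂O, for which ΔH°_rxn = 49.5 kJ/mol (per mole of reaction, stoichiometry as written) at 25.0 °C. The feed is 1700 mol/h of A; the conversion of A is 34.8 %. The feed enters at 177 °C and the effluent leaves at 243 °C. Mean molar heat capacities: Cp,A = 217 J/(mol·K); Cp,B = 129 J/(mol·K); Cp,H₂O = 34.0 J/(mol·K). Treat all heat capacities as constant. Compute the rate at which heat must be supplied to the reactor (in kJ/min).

Q_in = 778 kJ/min

Extent of reaction ξ = 0.348 × 1700 = 591.6 mol/h
Reaction term: ξ·ΔH°_rxn = 591.6 × 49.5 = 29284 kJ/h
Sensible, feed 177→25 °C: -56073 kJ/h
Outlet flows (mol/h): A 1108.4, B 591.6, H₂O 591.6
Sensible, products 25→243 °C: 73456 kJ/h
Q = ΔH = 46667 kJ/h = 12.963 kW
Heat supplied = 777.79 kJ/min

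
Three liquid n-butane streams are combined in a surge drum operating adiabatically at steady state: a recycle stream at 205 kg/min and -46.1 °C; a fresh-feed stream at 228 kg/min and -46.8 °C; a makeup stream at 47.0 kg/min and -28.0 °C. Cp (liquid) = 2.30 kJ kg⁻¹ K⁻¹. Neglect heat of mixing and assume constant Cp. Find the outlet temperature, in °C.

T_out = -44.7 °C

Adiabatic, steady state ⇒ Σ ṁᵢCp,ᵢ(T_out − Tᵢ) = 0
Σ ṁᵢCp,ᵢTᵢ = 205×2.30×-46.1 + 228×2.30×-46.8 + 47.0×2.30×-28.0 = -49305
Σ ṁᵢCp,ᵢ = 205×2.30 + 228×2.30 + 47.0×2.30 = 1104
T_out = -49305 / 1104 = -44.66 °C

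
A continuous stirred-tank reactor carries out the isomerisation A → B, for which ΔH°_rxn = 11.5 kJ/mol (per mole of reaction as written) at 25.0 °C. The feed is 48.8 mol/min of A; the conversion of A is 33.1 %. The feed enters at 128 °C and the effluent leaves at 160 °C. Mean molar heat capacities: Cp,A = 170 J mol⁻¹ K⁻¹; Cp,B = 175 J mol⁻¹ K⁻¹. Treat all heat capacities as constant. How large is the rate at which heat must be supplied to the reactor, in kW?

Q_in = 7.70 kW

Extent of reaction ξ = 0.331 × 48.8 = 16.153 mol/min
Reaction term: ξ·ΔH°_rxn = 16.153 × 11.5 = 185.76 kJ/min
Sensible, feed 128→25 °C: -854.49 kJ/min
Outlet flows (mol/min): A 32.647, B 16.153
Sensible, products 25→160 °C: 1130.9 kJ/min
Q = ΔH = 462.13 kJ/min = 7.7022 kW
Heat supplied = 7.7022 kW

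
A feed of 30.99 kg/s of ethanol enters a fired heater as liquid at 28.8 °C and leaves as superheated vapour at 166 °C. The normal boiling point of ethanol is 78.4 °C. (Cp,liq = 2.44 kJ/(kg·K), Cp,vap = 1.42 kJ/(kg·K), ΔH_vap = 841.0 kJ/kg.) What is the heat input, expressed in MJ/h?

liquid 28.8→78.4 °C: 121.02 kJ/kg
vaporisation at 78.4 °C: 841 kJ/kg
vapour 78.4→166 °C: 124.39 kJ/kg
Δh = 121.02 + 841 + 124.39 = 1086.4 kJ/kg
Q = ṁ·Δh = 30.99 kg/s × 1086.4 kJ/kg = 33668 kJ/s
|Q| = 33668 kW = 121200 MJ/h

Q = 121000 MJ/h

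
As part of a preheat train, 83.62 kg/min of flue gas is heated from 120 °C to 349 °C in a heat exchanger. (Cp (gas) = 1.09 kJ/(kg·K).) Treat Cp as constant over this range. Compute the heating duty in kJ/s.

Q = 348 kJ/s

Q = ṁ·Cp·ΔT = 83.62 × 1.09 × (349 − 120) = 20872 kJ/min
Converting: 20872 / 60 s = 347.87 kW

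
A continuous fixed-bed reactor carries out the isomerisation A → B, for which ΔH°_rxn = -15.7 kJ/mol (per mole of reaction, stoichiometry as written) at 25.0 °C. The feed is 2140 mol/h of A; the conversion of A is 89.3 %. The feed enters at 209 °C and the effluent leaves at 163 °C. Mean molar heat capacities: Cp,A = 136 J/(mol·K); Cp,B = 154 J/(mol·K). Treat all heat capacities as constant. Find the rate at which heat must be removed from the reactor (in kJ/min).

Q_out = 644 kJ/min

Extent of reaction ξ = 0.893 × 2140 = 1911 mol/h
Reaction term: ξ·ΔH°_rxn = 1911 × -15.7 = -30003 kJ/h
Sensible, feed 209→25 °C: -53551 kJ/h
Outlet flows (mol/h): A 228.98, B 1911
Sensible, products 25→163 °C: 44910 kJ/h
Q = ΔH = -38644 kJ/h = -10.734 kW
Heat removed = 644.06 kJ/min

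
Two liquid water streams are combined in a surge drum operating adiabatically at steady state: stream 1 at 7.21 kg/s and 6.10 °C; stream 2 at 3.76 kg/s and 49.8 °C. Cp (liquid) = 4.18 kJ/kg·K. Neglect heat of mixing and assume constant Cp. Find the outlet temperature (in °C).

Energy balance with Q = 0: Σ ṁᵢCp,ᵢ(T_out − Tᵢ) = 0
Σ ṁᵢCp,ᵢTᵢ = 7.21×4.18×6.10 + 3.76×4.18×49.8 = 966.54
Σ ṁᵢCp,ᵢ = 7.21×4.18 + 3.76×4.18 = 45.855
T_out = 966.54 / 45.855 = 21.078 °C

T_out = 21.1 °C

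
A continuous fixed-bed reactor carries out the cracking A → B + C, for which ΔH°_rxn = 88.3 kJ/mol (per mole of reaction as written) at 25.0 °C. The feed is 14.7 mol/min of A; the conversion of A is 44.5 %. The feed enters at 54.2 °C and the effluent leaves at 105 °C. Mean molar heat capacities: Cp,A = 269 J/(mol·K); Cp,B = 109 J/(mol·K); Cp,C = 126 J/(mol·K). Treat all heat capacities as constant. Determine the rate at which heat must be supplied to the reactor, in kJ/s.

Q_in = 12.7 kJ/s

Extent of reaction ξ = 0.445 × 14.7 = 6.5415 mol/min
Reaction term: ξ·ΔH°_rxn = 6.5415 × 88.3 = 577.61 kJ/min
Sensible, feed 54.2→25 °C: -115.47 kJ/min
Outlet flows (mol/min): A 8.1585, B 6.5415, C 6.5415
Sensible, products 25→105 °C: 298.55 kJ/min
Q = ΔH = 760.7 kJ/min = 12.678 kW
Heat supplied = 12.678 kJ/s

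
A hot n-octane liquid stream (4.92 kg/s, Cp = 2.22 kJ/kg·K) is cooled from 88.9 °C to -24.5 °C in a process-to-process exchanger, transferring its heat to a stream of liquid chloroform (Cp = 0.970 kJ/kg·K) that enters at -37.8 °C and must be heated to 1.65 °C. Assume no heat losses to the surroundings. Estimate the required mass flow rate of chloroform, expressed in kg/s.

ṁ_c = 32.4 kg/s

Heat released by hot stream: Q = 4.92 × 2.22 × (88.9 − -24.5) = 1238.6 kJ/s
Energy balance on cold side (adiabatic exchanger): Q = ṁ_c·Cp_c·(T_c,out − T_c,in)
ṁ_c = 1238.6 / [0.970 × (1.65 − -37.8)] = 32.368 kg/s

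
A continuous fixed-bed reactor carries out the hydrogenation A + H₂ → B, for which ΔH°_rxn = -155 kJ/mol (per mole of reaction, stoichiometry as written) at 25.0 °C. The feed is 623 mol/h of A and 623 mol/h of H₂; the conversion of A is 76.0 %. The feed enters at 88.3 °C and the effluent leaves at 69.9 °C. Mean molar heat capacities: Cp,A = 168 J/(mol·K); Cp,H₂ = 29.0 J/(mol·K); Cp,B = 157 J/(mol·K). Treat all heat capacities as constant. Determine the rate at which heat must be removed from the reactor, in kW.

Q_out = 21.2 kW

Extent of reaction ξ = 0.760 × 623 = 473.48 mol/h
Reaction term: ξ·ΔH°_rxn = 473.48 × -155 = -73389 kJ/h
Sensible, feed 88.3→25 °C: -7768.9 kJ/h
Outlet flows (mol/h): A 149.52, H₂ 149.52, B 473.48
Sensible, products 25→69.9 °C: 4660.3 kJ/h
Q = ΔH = -76498 kJ/h = -21.249 kW
Heat removed = 21.249 kW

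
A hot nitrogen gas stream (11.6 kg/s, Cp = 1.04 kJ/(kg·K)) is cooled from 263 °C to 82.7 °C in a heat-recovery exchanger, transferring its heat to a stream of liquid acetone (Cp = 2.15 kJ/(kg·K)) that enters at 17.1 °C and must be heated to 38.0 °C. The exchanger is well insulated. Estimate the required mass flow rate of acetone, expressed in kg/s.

ṁ_c = 48.4 kg/s

Heat released by hot stream: Q = 11.6 × 1.04 × (263 − 82.7) = 2175.1 kJ/s
Energy balance on cold side (adiabatic exchanger): Q = ṁ_c·Cp_c·(T_c,out − T_c,in)
ṁ_c = 2175.1 / [2.15 × (38.0 − 17.1)] = 48.406 kg/s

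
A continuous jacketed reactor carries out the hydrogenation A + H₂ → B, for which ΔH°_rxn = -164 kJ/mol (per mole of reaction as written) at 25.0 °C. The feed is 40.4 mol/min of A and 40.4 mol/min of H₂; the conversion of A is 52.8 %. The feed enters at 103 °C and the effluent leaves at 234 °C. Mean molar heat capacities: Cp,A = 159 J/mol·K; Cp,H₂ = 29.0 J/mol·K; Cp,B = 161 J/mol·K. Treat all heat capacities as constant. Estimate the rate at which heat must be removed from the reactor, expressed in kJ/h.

Q_out = 157000 kJ/h

Extent of reaction ξ = 0.528 × 40.4 = 21.331 mol/min
Reaction term: ξ·ΔH°_rxn = 21.331 × -164 = -3498.3 kJ/min
Sensible, feed 103→25 °C: -592.43 kJ/min
Outlet flows (mol/min): A 19.069, H₂ 19.069, B 21.331
Sensible, products 25→234 °C: 1467 kJ/min
Q = ΔH = -2623.7 kJ/min = -43.729 kW
Heat removed = 157420 kJ/h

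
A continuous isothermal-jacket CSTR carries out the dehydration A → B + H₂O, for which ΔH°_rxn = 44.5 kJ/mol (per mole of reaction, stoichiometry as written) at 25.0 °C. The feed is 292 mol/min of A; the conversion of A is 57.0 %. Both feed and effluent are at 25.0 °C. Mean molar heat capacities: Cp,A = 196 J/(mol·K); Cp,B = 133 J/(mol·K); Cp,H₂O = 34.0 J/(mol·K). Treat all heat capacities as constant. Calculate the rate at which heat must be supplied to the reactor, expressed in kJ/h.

Q_in = 444000 kJ/h

Extent of reaction ξ = 0.570 × 292 = 166.44 mol/min
Reaction term: ξ·ΔH°_rxn = 166.44 × 44.5 = 7406.6 kJ/min
Q = ΔH = 7406.6 kJ/min = 123.44 kW
Heat supplied = 444390 kJ/h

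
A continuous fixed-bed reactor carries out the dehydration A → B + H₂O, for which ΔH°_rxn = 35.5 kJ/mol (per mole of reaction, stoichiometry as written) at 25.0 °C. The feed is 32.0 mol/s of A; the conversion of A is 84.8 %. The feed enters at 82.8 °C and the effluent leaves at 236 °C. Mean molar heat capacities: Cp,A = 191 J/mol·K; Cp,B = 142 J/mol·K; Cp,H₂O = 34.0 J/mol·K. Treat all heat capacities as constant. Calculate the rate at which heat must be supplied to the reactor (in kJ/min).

Q_in = 109000 kJ/min

Extent of reaction ξ = 0.848 × 32.0 = 27.136 mol/s
Reaction term: ξ·ΔH°_rxn = 27.136 × 35.5 = 963.33 kJ/s
Sensible, feed 82.8→25 °C: -353.27 kJ/s
Outlet flows (mol/s): A 4.864, B 27.136, H₂O 27.136
Sensible, products 25→236 °C: 1203.7 kJ/s
Q = ΔH = 1813.8 kJ/s = 1813.8 kW
Heat supplied = 108830 kJ/min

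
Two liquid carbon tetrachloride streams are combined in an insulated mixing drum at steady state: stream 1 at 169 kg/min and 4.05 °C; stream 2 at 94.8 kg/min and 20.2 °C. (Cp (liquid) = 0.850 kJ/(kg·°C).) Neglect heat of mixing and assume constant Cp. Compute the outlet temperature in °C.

Adiabatic, steady state ⇒ Σ ṁᵢCp,ᵢ(T_out − Tᵢ) = 0
T_out = Σ ṁᵢCp,ᵢTᵢ / Σ ṁᵢCp,ᵢ
      = 2209.5 / 224.23 = 9.8537 °C

T_out = 9.85 °C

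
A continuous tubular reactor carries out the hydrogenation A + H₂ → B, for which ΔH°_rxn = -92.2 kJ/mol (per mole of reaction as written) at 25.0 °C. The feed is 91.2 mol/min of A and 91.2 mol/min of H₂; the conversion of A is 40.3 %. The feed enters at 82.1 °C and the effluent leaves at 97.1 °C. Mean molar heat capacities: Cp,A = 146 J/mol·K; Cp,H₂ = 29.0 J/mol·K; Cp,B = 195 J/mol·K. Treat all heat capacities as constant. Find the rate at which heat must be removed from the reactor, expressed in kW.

Q_out = 51.6 kW

Extent of reaction ξ = 0.403 × 91.2 = 36.754 mol/min
Reaction term: ξ·ΔH°_rxn = 36.754 × -92.2 = -3388.7 kJ/min
Sensible, feed 82.1→25 °C: -911.32 kJ/min
Outlet flows (mol/min): A 54.446, H₂ 54.446, B 36.754
Sensible, products 25→97.1 °C: 1203.7 kJ/min
Q = ΔH = -3096.3 kJ/min = -51.605 kW
Heat removed = 51.605 kW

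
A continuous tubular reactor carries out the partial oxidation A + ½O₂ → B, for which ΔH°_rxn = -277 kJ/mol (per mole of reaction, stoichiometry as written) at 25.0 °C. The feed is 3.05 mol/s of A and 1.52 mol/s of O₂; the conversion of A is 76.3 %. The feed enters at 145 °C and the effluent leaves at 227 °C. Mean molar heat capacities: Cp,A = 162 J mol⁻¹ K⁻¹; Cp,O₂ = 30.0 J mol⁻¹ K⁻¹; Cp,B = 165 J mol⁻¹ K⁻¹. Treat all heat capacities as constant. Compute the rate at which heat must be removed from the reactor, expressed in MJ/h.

Q_out = 2180 MJ/h

Extent of reaction ξ = 0.763 × 3.05 = 2.3272 mol/s
Reaction term: ξ·ΔH°_rxn = 2.3272 × -277 = -644.62 kJ/s
Sensible, feed 145→25 °C: -64.764 kJ/s
Outlet flows (mol/s): A 0.72285, O₂ 0.35642, B 2.3272
Sensible, products 25→227 °C: 103.38 kJ/s
Q = ΔH = -606.01 kJ/s = -606.01 kW
Heat removed = 2181.6 MJ/h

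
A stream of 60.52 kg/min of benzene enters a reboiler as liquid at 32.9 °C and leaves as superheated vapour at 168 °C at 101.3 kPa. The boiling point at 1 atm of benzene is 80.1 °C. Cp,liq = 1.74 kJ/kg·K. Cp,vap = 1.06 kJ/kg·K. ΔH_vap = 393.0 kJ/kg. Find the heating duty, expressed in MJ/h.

liquid 32.9→80.1 °C: 82.128 kJ/kg
vaporisation at 80.1 °C: 393 kJ/kg
vapour 80.1→168 °C: 93.174 kJ/kg
Δh = 82.128 + 393 + 93.174 = 568.3 kJ/kg
Q = ṁ·Δh = 60.52 kg/min × 568.3 kJ/kg = 34394 kJ/min
|Q| = 573.23 kW = 2063.6 MJ/h

Q = 2060 MJ/h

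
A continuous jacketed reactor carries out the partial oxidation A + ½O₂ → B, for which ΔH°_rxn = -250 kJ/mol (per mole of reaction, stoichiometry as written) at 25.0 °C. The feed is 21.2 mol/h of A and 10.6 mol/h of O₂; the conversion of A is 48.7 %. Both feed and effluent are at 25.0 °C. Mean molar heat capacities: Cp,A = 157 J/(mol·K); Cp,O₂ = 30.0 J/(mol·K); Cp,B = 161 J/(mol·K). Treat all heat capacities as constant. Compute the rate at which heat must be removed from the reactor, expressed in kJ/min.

Q_out = 43.0 kJ/min

Extent of reaction ξ = 0.487 × 21.2 = 10.324 mol/h
Reaction term: ξ·ΔH°_rxn = 10.324 × -250 = -2581.1 kJ/h
Q = ΔH = -2581.1 kJ/h = -0.71697 kW
Heat removed = 43.018 kJ/min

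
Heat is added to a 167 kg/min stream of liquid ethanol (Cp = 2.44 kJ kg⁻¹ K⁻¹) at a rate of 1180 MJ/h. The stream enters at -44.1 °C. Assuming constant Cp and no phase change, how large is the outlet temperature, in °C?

Q = 1180 MJ/h = 19667 kJ/min
ΔT = Q/(ṁ·Cp) = 19667/(167×2.44) = 48.264 K
T_out = -44.1 + 48.264 = 4.1641 °C

T_out = 4.16 °C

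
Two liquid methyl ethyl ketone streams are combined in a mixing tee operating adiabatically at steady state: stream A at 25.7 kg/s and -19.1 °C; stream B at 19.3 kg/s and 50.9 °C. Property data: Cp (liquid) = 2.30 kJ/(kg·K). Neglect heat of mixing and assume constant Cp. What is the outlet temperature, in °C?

Adiabatic, steady state ⇒ Σ ṁᵢCp,ᵢ(T_out − Tᵢ) = 0
Σ ṁᵢCp,ᵢTᵢ = 25.7×2.30×-19.1 + 19.3×2.30×50.9 = 1130.5
Σ ṁᵢCp,ᵢ = 25.7×2.30 + 19.3×2.30 = 103.5
T_out = 1130.5 / 103.5 = 10.922 °C

T_out = 10.9 °C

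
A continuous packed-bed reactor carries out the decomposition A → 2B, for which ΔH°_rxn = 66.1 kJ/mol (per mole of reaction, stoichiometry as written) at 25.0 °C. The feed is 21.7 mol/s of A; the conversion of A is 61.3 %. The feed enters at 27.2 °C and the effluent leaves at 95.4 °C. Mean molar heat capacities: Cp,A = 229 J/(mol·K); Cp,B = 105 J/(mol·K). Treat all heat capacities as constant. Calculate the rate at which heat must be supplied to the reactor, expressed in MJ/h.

Q_in = 4320 MJ/h

Extent of reaction ξ = 0.613 × 21.7 = 13.302 mol/s
Reaction term: ξ·ΔH°_rxn = 13.302 × 66.1 = 879.27 kJ/s
Sensible, feed 27.2→25 °C: -10.932 kJ/s
Outlet flows (mol/s): A 8.3979, B 26.604
Sensible, products 25→95.4 °C: 332.05 kJ/s
Q = ΔH = 1200.4 kJ/s = 1200.4 kW
Heat supplied = 4321.4 MJ/h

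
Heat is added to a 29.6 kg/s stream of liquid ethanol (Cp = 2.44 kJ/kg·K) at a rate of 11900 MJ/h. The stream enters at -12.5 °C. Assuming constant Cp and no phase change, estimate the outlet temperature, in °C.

T_out = 33.3 °C

Q = 11900 MJ/h = 3305.6 kJ/s
ΔT = Q/(ṁ·Cp) = 3305.6/(29.6×2.44) = 45.768 K
T_out = -12.5 + 45.768 = 33.268 °C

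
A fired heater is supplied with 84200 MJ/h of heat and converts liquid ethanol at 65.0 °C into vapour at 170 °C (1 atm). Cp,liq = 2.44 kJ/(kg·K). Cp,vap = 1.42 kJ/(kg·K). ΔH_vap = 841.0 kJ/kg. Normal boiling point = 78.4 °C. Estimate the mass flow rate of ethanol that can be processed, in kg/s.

ṁ = 23.3 kg/s

Δh = 2.44×(78.4−65.0) + 841.0 + 1.42×(170−78.4) = 1003.8 kJ/kg
Q = 84200 MJ/h = 23389 kJ/s = 23389 kJ/s
ṁ = Q/Δh = 23389 / 1003.8 = 23.301 kg/s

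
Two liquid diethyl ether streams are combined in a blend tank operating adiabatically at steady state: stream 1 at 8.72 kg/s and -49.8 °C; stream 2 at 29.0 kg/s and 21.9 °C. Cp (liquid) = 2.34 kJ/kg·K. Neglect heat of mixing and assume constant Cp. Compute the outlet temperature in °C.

T_out = 5.32 °C

Adiabatic, steady state ⇒ Σ ṁᵢCp,ᵢ(T_out − Tᵢ) = 0
T_out = Σ ṁᵢCp,ᵢTᵢ / Σ ṁᵢCp,ᵢ
      = 469.97 / 88.265 = 5.3246 °C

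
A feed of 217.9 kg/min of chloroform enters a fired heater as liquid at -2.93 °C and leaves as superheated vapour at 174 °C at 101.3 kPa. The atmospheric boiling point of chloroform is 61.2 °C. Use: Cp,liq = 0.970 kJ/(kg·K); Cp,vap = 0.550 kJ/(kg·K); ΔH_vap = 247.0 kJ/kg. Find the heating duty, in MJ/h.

liquid -2.93→61.2 °C: 62.206 kJ/kg
vaporisation at 61.2 °C: 247 kJ/kg
vapour 61.2→174 °C: 62.04 kJ/kg
Δh = 62.206 + 247 + 62.04 = 371.25 kJ/kg
Q = ṁ·Δh = 217.9 kg/min × 371.25 kJ/kg = 80895 kJ/min
|Q| = 1348.2 kW = 4853.7 MJ/h

Q = 4850 MJ/h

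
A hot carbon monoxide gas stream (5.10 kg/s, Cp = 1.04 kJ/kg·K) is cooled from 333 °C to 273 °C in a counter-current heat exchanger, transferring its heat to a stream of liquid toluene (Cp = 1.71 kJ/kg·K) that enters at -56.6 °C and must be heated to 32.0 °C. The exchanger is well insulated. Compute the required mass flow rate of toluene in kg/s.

Heat released by hot stream: Q = 5.10 × 1.04 × (333 − 273) = 318.24 kJ/s
Energy balance on cold side (adiabatic exchanger): Q = ṁ_c·Cp_c·(T_c,out − T_c,in)
ṁ_c = 318.24 / [1.71 × (32.0 − -56.6)] = 2.1005 kg/s

ṁ_c = 2.10 kg/s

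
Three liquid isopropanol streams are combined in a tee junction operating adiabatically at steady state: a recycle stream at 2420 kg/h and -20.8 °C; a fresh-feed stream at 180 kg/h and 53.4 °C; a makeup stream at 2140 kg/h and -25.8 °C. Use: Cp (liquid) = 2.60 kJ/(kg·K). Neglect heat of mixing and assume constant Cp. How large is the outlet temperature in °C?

T_out = -20.2 °C

Energy balance with Q = 0: Σ ṁᵢCp,ᵢ(T_out − Tᵢ) = 0
T_out = Σ ṁᵢCp,ᵢTᵢ / Σ ṁᵢCp,ᵢ
      = -249430 / 12324 = -20.24 °C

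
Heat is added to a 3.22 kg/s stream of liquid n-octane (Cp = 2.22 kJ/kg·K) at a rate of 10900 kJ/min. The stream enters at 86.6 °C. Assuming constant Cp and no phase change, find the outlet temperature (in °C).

Q = 10900 kJ/min = 181.67 kJ/s
ΔT = Q/(ṁ·Cp) = 181.67/(3.22×2.22) = 25.414 K
T_out = 86.6 + 25.414 = 112.01 °C

T_out = 112 °C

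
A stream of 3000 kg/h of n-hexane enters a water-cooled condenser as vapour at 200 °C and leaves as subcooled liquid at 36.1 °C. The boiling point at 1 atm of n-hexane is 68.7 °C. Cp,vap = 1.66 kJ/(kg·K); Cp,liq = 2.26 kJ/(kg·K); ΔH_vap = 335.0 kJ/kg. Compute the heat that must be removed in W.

vapour 200→68.7 °C: -217.96 kJ/kg
condensation at 68.7 °C: -335 kJ/kg
liquid 68.7→36.1 °C: -73.676 kJ/kg
Δh = -217.96 + -335 + -73.676 = -626.63 kJ/kg
Q = ṁ·Δh = 3000 kg/h × -626.63 kJ/kg = -1.8799e+06 kJ/h
|Q| = 522.2 kW = 522200 W

Q_c = 522000 W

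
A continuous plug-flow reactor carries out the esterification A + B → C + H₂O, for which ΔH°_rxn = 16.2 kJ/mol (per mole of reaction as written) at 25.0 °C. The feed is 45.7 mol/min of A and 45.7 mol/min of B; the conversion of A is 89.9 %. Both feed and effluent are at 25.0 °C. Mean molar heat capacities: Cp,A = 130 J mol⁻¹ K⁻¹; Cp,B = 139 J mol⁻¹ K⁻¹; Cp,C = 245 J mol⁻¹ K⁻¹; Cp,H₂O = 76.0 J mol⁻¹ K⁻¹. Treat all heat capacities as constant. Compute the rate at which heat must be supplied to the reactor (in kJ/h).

Extent of reaction ξ = 0.899 × 45.7 = 41.084 mol/min
Reaction term: ξ·ΔH°_rxn = 41.084 × 16.2 = 665.57 kJ/min
Q = ΔH = 665.57 kJ/min = 11.093 kW
Heat supplied = 39934 kJ/h

Q_in = 39900 kJ/h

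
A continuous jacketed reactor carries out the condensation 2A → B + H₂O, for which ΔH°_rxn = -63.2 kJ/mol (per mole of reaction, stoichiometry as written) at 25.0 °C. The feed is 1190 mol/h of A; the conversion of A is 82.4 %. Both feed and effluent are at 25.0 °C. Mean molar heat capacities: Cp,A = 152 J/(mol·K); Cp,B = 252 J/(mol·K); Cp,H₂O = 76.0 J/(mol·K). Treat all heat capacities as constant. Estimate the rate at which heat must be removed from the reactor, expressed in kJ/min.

Extent of reaction ξ = 0.824 × 1190 / 2 = 490.28 mol/h
Reaction term: ξ·ΔH°_rxn = 490.28 × -63.2 = -30986 kJ/h
Q = ΔH = -30986 kJ/h = -8.6071 kW
Heat removed = 516.43 kJ/min

Q_out = 516 kJ/min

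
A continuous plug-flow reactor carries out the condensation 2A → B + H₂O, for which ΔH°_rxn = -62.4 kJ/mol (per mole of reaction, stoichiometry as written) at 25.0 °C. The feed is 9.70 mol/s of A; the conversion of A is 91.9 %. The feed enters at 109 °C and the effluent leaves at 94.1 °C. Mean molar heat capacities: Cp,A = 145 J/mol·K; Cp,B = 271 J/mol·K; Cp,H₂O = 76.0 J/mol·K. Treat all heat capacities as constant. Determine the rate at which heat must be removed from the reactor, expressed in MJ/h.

Q_out = 1010 MJ/h

Extent of reaction ξ = 0.919 × 9.70 / 2 = 4.4571 mol/s
Reaction term: ξ·ΔH°_rxn = 4.4571 × -62.4 = -278.13 kJ/s
Sensible, feed 109→25 °C: -118.15 kJ/s
Outlet flows (mol/s): A 0.7857, B 4.4571, H₂O 4.4571
Sensible, products 25→94.1 °C: 114.74 kJ/s
Q = ΔH = -281.53 kJ/s = -281.53 kW
Heat removed = 1013.5 MJ/h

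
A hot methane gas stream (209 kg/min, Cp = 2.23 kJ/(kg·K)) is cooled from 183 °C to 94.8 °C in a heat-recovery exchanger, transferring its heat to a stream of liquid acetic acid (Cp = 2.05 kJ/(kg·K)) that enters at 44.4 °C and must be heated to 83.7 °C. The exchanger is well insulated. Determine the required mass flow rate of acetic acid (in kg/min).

ṁ_c = 510 kg/min

Heat released by hot stream: Q = 209 × 2.23 × (183 − 94.8) = 41107 kJ/min
Energy balance on cold side (adiabatic exchanger): Q = ṁ_c·Cp_c·(T_c,out − T_c,in)
ṁ_c = 41107 / [2.05 × (83.7 − 44.4)] = 510.24 kg/min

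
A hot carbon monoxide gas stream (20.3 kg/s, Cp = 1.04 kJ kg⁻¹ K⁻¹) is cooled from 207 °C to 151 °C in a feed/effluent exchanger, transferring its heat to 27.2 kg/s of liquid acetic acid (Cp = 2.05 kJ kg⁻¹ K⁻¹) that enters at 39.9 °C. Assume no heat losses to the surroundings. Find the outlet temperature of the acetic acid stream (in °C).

T_c,out = 61.1 °C

Heat released by hot stream: Q = 20.3 × 1.04 × (207 − 151) = 1182.3 kJ/s
Energy balance on cold side (adiabatic exchanger): Q = ṁ_c·Cp_c·(T_c,out − T_c,in)
T_c,out = 39.9 + 1182.3/(27.2 × 2.05) = 61.103 °C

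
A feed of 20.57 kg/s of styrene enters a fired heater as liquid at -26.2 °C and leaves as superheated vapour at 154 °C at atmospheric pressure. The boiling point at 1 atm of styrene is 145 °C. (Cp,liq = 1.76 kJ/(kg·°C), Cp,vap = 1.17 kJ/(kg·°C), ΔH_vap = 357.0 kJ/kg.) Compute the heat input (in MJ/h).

Q = 49500 MJ/h

liquid -26.2→145 °C: 301.31 kJ/kg
vaporisation at 145 °C: 357 kJ/kg
vapour 145→154 °C: 10.53 kJ/kg
Δh = 301.31 + 357 + 10.53 = 668.84 kJ/kg
Q = ṁ·Δh = 20.57 kg/s × 668.84 kJ/kg = 13758 kJ/s
|Q| = 13758 kW = 49529 MJ/h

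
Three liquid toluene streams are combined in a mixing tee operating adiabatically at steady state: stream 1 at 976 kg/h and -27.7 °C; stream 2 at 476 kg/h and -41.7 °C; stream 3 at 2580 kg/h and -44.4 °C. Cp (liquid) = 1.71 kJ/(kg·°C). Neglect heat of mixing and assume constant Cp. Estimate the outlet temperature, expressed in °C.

T_out = -40.0 °C

Adiabatic, steady state ⇒ Σ ṁᵢCp,ᵢ(T_out − Tᵢ) = 0
Σ ṁᵢCp,ᵢTᵢ = 976×1.71×-27.7 + 476×1.71×-41.7 + 2580×1.71×-44.4 = -276060
Σ ṁᵢCp,ᵢ = 976×1.71 + 476×1.71 + 2580×1.71 = 6894.7
T_out = -276060 / 6894.7 = -40.039 °C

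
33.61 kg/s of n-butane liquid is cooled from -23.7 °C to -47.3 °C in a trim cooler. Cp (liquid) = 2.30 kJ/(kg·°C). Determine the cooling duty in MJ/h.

Q_c = 6570 MJ/h

Q = ṁ·Cp·ΔT = 33.61 × 2.30 × (-47.3 − -23.7) = -1824.4 kJ/s
Cooling duty = 6567.7 MJ/h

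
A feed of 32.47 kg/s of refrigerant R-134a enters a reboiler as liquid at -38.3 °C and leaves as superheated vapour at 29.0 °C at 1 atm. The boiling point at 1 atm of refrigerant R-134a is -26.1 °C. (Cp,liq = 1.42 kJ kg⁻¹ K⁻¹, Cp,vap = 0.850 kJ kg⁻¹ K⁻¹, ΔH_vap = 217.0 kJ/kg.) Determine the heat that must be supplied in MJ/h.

Q = 32900 MJ/h

liquid -38.3→-26.1 °C: 17.324 kJ/kg
vaporisation at -26.1 °C: 217 kJ/kg
vapour -26.1→29.0 °C: 46.835 kJ/kg
Δh = 17.324 + 217 + 46.835 = 281.16 kJ/kg
Q = ṁ·Δh = 32.47 kg/s × 281.16 kJ/kg = 9129.2 kJ/s
|Q| = 9129.2 kW = 32865 MJ/h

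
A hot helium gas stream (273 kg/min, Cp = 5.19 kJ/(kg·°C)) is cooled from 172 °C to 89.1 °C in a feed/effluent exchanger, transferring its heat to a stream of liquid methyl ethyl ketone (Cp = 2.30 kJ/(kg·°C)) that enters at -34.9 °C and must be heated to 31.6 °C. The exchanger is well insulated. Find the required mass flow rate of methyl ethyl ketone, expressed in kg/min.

ṁ_c = 768 kg/min

Heat released by hot stream: Q = 273 × 5.19 × (172 − 89.1) = 117460 kJ/min
Energy balance on cold side (adiabatic exchanger): Q = ṁ_c·Cp_c·(T_c,out − T_c,in)
ṁ_c = 117460 / [2.30 × (31.6 − -34.9)] = 767.95 kg/min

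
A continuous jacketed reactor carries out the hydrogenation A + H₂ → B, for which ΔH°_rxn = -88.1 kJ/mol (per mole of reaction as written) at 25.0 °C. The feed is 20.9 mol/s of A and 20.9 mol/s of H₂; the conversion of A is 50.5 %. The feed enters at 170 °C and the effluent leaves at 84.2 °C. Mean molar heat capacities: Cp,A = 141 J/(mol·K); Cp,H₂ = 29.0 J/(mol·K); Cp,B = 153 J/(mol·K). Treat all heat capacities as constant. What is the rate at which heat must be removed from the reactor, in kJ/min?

Extent of reaction ξ = 0.505 × 20.9 = 10.554 mol/s
Reaction term: ξ·ΔH°_rxn = 10.554 × -88.1 = -929.85 kJ/s
Sensible, feed 170→25 °C: -515.18 kJ/s
Outlet flows (mol/s): A 10.345, H₂ 10.345, B 10.554
Sensible, products 25→84.2 °C: 199.72 kJ/s
Q = ΔH = -1245.3 kJ/s = -1245.3 kW
Heat removed = 74719 kJ/min

Q_out = 74700 kJ/min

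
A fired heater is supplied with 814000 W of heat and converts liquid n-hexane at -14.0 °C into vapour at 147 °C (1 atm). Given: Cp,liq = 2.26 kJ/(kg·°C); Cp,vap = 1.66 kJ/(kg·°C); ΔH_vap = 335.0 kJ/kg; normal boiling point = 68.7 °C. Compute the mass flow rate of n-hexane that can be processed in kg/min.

ṁ = 74.9 kg/min

Δh = 2.26×(68.7−-14.0) + 335.0 + 1.66×(147−68.7) = 651.88 kJ/kg
Q = 814000 W = 814 kJ/s = 48840 kJ/min
ṁ = Q/Δh = 48840 / 651.88 = 74.922 kg/min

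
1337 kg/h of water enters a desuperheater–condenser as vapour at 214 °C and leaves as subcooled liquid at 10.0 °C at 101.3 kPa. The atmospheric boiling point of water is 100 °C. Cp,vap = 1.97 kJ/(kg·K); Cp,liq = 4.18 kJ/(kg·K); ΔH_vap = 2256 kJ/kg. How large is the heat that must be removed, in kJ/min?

vapour 214→100 °C: -224.58 kJ/kg
condensation at 100 °C: -2256 kJ/kg
liquid 100→10.0 °C: -376.2 kJ/kg
Δh = -224.58 + -2256 + -376.2 = -2856.8 kJ/kg
Q = ṁ·Δh = 1337 kg/h × -2856.8 kJ/kg = -3.8195e+06 kJ/h
|Q| = 1061 kW = 63659 kJ/min

Q_c = 63700 kJ/min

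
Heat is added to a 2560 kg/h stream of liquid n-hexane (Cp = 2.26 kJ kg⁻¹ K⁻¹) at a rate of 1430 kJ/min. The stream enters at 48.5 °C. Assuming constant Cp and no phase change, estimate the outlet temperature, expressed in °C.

T_out = 63.3 °C

Q = 1430 kJ/min = 85800 kJ/h
ΔT = Q/(ṁ·Cp) = 85800/(2560×2.26) = 14.83 K
T_out = 48.5 + 14.83 = 63.33 °C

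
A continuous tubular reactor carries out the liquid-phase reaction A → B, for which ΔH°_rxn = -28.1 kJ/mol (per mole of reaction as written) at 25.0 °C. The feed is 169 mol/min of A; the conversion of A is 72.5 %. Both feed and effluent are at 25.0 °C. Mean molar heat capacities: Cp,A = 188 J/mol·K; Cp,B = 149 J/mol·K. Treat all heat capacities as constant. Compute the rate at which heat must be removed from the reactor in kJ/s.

Q_out = 57.4 kJ/s

Extent of reaction ξ = 0.725 × 169 = 122.52 mol/min
Reaction term: ξ·ΔH°_rxn = 122.52 × -28.1 = -3443 kJ/min
Q = ΔH = -3443 kJ/min = -57.383 kW
Heat removed = 57.383 kJ/s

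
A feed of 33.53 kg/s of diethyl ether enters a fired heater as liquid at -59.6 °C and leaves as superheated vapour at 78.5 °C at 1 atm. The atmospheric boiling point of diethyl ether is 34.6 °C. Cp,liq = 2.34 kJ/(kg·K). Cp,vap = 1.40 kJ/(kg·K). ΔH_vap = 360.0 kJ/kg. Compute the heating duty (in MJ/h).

Q = 77500 MJ/h

liquid -59.6→34.6 °C: 220.43 kJ/kg
vaporisation at 34.6 °C: 360 kJ/kg
vapour 34.6→78.5 °C: 61.46 kJ/kg
Δh = 220.43 + 360 + 61.46 = 641.89 kJ/kg
Q = ṁ·Δh = 33.53 kg/s × 641.89 kJ/kg = 21523 kJ/s
|Q| = 21523 kW = 77481 MJ/h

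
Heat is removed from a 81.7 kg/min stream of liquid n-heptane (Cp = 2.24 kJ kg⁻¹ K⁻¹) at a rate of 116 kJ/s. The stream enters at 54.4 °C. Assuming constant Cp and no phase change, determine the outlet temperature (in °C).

T_out = 16.4 °C

Q = 116 kJ/s = 6960 kJ/min
ΔT = Q/(ṁ·Cp) = 6960/(81.7×2.24) = 38.031 K
T_out = 54.4 − 38.031 = 16.369 °C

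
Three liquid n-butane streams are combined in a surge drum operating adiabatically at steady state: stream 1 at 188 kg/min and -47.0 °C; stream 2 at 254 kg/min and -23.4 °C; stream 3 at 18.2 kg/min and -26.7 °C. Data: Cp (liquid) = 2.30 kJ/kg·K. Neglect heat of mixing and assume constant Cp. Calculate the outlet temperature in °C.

No heat crosses the boundary, so H_out = H_in.
Σ ṁᵢCp,ᵢTᵢ = 188×2.30×-47.0 + 254×2.30×-23.4 + 18.2×2.30×-26.7 = -35111
Σ ṁᵢCp,ᵢ = 188×2.30 + 254×2.30 + 18.2×2.30 = 1058.5
T_out = -35111 / 1058.5 = -33.172 °C

T_out = -33.2 °C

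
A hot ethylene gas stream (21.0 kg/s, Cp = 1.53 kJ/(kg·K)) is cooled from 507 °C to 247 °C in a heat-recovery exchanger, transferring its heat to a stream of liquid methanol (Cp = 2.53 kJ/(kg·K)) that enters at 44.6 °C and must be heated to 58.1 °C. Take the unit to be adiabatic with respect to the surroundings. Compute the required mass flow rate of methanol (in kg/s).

ṁ_c = 245 kg/s

Heat released by hot stream: Q = 21.0 × 1.53 × (507 − 247) = 8353.8 kJ/s
Energy balance on cold side (adiabatic exchanger): Q = ṁ_c·Cp_c·(T_c,out − T_c,in)
ṁ_c = 8353.8 / [2.53 × (58.1 − 44.6)] = 244.58 kg/s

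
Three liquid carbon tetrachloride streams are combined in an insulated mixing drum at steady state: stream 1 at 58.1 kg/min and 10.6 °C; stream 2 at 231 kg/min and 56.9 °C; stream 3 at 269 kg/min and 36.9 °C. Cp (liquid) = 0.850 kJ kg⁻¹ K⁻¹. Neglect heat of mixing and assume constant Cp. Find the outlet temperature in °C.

T_out = 42.4 °C

No heat crosses the boundary, so H_out = H_in.
Σ ṁᵢCp,ᵢTᵢ = 58.1×0.850×10.6 + 231×0.850×56.9 + 269×0.850×36.9 = 20133
Σ ṁᵢCp,ᵢ = 58.1×0.850 + 231×0.850 + 269×0.850 = 474.38
T_out = 20133 / 474.38 = 42.44 °C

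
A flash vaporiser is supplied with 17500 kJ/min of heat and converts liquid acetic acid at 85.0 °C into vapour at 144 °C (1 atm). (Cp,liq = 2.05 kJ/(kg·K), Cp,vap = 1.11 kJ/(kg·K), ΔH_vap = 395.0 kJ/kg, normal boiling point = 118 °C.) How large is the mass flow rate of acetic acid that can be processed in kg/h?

ṁ = 2140 kg/h

Δh = 2.05×(118−85.0) + 395.0 + 1.11×(144−118) = 491.51 kJ/kg
Q = 17500 kJ/min = 291.67 kJ/s = 1.05e+06 kJ/h
ṁ = Q/Δh = 1.05e+06 / 491.51 = 2136.3 kg/h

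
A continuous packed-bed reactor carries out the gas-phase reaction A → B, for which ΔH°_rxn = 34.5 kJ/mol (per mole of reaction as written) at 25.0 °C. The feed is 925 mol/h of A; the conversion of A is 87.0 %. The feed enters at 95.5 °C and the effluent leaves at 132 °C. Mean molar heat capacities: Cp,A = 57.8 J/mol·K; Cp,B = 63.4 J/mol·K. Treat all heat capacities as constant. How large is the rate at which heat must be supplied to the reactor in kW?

Q_in = 8.39 kW

Extent of reaction ξ = 0.870 × 925 = 804.75 mol/h
Reaction term: ξ·ΔH°_rxn = 804.75 × 34.5 = 27764 kJ/h
Sensible, feed 95.5→25 °C: -3769.3 kJ/h
Outlet flows (mol/h): A 120.25, B 804.75
Sensible, products 25→132 °C: 6203 kJ/h
Q = ΔH = 30198 kJ/h = 8.3882 kW
Heat supplied = 8.3882 kW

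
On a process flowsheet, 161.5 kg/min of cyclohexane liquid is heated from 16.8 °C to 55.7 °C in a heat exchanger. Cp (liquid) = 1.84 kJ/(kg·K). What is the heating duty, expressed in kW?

Q = ṁ·Cp·ΔT = 161.5 × 1.84 × (55.7 − 16.8) = 11560 kJ/min
Converting: 11560 / 60 s = 192.66 kW

Q = 193 kW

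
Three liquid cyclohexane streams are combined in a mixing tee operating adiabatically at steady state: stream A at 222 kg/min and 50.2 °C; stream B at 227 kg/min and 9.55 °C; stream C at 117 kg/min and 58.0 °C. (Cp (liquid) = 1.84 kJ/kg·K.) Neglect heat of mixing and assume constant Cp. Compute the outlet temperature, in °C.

No heat crosses the boundary, so H_out = H_in.
Σ ṁᵢCp,ᵢTᵢ = 222×1.84×50.2 + 227×1.84×9.55 + 117×1.84×58.0 = 36981
Σ ṁᵢCp,ᵢ = 222×1.84 + 227×1.84 + 117×1.84 = 1041.4
T_out = 36981 / 1041.4 = 35.509 °C

T_out = 35.5 °C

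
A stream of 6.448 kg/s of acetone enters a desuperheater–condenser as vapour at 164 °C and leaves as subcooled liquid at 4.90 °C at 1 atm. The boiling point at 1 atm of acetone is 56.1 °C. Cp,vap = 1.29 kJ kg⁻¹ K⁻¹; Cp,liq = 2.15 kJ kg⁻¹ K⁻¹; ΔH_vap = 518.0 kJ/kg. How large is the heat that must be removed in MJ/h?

Q_c = 17800 MJ/h

vapour 164→56.1 °C: -139.19 kJ/kg
condensation at 56.1 °C: -518 kJ/kg
liquid 56.1→4.90 °C: -110.08 kJ/kg
Δh = -139.19 + -518 + -110.08 = -767.27 kJ/kg
Q = ṁ·Δh = 6.448 kg/s × -767.27 kJ/kg = -4947.4 kJ/s
|Q| = 4947.4 kW = 17811 MJ/h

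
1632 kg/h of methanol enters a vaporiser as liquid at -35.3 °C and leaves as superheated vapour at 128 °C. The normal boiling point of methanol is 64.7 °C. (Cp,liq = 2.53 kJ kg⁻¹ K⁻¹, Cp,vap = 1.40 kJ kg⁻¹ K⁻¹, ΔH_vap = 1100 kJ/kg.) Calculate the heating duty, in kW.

Q = 654 kW

liquid -35.3→64.7 °C: 253 kJ/kg
vaporisation at 64.7 °C: 1100 kJ/kg
vapour 64.7→128 °C: 88.62 kJ/kg
Δh = 253 + 1100 + 88.62 = 1441.6 kJ/kg
Q = ṁ·Δh = 1632 kg/h × 1441.6 kJ/kg = 2.3527e+06 kJ/h
|Q| = 653.53 kW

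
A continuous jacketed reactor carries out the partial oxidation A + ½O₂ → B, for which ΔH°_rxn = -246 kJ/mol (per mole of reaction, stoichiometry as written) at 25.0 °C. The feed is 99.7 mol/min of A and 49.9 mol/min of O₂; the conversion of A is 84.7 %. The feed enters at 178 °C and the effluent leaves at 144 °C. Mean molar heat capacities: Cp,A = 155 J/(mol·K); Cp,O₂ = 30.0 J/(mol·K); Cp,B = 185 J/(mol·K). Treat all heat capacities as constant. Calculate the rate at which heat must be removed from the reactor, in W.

Extent of reaction ξ = 0.847 × 99.7 = 84.446 mol/min
Reaction term: ξ·ΔH°_rxn = 84.446 × -246 = -20774 kJ/min
Sensible, feed 178→25 °C: -2593.4 kJ/min
Outlet flows (mol/min): A 15.254, O₂ 7.6771, B 84.446
Sensible, products 25→144 °C: 2167.8 kJ/min
Q = ΔH = -21199 kJ/min = -353.32 kW
Heat removed = 353320 W

Q_out = 353000 W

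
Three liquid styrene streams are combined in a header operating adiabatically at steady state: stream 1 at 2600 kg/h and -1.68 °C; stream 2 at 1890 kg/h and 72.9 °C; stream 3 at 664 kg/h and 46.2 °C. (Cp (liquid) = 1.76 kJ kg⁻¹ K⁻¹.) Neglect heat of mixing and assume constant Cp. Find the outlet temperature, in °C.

T_out = 31.8 °C

Energy balance with Q = 0: Σ ṁᵢCp,ᵢ(T_out − Tᵢ) = 0
Σ ṁᵢCp,ᵢTᵢ = 2600×1.76×-1.68 + 1890×1.76×72.9 + 664×1.76×46.2 = 288800
Σ ṁᵢCp,ᵢ = 2600×1.76 + 1890×1.76 + 664×1.76 = 9071
T_out = 288800 / 9071 = 31.837 °C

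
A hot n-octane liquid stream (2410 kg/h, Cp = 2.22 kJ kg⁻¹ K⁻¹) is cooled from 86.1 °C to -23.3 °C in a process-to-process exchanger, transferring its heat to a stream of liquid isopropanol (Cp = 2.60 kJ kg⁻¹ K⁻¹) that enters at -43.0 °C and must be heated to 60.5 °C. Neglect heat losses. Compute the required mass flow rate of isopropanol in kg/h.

ṁ_c = 2180 kg/h

Heat released by hot stream: Q = 2410 × 2.22 × (86.1 − -23.3) = 585310 kJ/h
Energy balance on cold side (adiabatic exchanger): Q = ṁ_c·Cp_c·(T_c,out − T_c,in)
ṁ_c = 585310 / [2.60 × (60.5 − -43.0)] = 2175.1 kg/h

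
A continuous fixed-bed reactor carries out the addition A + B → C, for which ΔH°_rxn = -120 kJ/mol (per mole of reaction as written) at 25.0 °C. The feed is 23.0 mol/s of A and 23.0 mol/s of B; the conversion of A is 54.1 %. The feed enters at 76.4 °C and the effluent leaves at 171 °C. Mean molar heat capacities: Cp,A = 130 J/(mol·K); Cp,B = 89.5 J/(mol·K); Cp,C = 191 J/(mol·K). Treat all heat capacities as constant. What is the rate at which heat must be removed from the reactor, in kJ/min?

Q_out = 64000 kJ/min

Extent of reaction ξ = 0.541 × 23.0 = 12.443 mol/s
Reaction term: ξ·ΔH°_rxn = 12.443 × -120 = -1493.2 kJ/s
Sensible, feed 76.4→25 °C: -259.49 kJ/s
Outlet flows (mol/s): A 10.557, B 10.557, C 12.443
Sensible, products 25→171 °C: 685.31 kJ/s
Q = ΔH = -1067.3 kJ/s = -1067.3 kW
Heat removed = 64041 kJ/min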